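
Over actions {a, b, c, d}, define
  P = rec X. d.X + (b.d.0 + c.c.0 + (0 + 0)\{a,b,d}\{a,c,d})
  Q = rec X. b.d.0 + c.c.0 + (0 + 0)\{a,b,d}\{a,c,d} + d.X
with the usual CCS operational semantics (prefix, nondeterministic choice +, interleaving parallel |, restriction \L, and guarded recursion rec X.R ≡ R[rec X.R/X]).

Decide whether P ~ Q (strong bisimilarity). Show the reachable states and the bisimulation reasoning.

P's transition system — 4 states:
  m0 = rec X. d.X + (b.d.0 + c.c.0 + (0 + 0)\{a,b,d}\{a,c,d}) ⊢ ··b··> m1, ··c··> m2, ··d··> m0
  m1 = d.0 ⊢ ··d··> m3
  m2 = c.0 ⊢ ··c··> m3
  m3 = 0 ⊢ stopped
Q's transition system — 4 states:
  n0 = rec X. b.d.0 + c.c.0 + (0 + 0)\{a,b,d}\{a,c,d} + d.X ⊢ ··b··> n1, ··c··> n2, ··d··> n0
  n1 = d.0 ⊢ ··d··> n3
  n2 = c.0 ⊢ ··c··> n3
  n3 = 0 ⊢ stopped
Coarsest stable partition (strong bisimilarity classes):
  B0 = {m0, n0}
  B1 = {m2, n2}
  B2 = {m3, n3}
  B3 = {m1, n1}
m0 ∈ B0, n0 ∈ B0 → same block

YES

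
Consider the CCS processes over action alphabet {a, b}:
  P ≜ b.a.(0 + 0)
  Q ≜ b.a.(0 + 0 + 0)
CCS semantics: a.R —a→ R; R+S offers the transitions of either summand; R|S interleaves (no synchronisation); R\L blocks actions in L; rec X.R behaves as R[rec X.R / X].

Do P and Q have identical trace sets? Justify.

Reachable graph of P (3 states):
  s0 = b.a.(0 + 0) ⊢ —b→ s1
  s1 = a.(0 + 0) ⊢ —a→ s2
  s2 = 0 + 0 ⊢ ∅
Reachable graph of Q (3 states):
  t0 = b.a.(0 + 0 + 0) ⊢ —b→ t1
  t1 = a.(0 + 0 + 0) ⊢ —a→ t2
  t2 = 0 + 0 + 0 ⊢ ∅
Bisimilarity quotient blocks:
  B0 = {s0, t0}
  B1 = {s1, t1}
  B2 = {s2, t2}
s0 ∈ B0, t0 ∈ B0 → same block
Bisimilar ⇒ trace-equivalent.

trace-equivalent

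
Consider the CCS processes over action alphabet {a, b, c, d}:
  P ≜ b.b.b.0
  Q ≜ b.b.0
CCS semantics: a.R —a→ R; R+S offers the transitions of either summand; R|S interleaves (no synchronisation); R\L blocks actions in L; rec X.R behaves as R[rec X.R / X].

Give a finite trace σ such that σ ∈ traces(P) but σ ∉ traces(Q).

bbb

P's transition system — 4 states:
  m0 = b.b.b.0 → =b=> m1
  m1 = b.b.0 → =b=> m2
  m2 = b.0 → =b=> m3
  m3 = 0 → deadlocked
Q's transition system — 3 states:
  n0 = b.b.0 → =b=> n1
  n1 = b.0 → =b=> n2
  n2 = 0 → deadlocked
Trace ⟨bbb⟩ through P, begin at {m0}:
  after b @ step 1: {m1}
  after b @ step 2: {m2}
  after b @ step 3: {m3}
  ✓ P
Trace ⟨bbb⟩ through Q, begin at {n0}:
  after b @ step 1: {n1}
  after b @ step 2: {n2}
  after b @ step 3: ∅  — Q cannot continue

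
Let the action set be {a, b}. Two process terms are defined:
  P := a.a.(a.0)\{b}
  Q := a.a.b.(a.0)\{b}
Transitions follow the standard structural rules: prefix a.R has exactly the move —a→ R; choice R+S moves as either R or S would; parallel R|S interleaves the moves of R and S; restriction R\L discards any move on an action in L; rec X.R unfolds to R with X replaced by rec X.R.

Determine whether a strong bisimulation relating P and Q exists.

LTS(P): 4 reachable states
  p0 = a.a.(a.0)\{b} | -a-> p1
  p1 = a.(a.0)\{b} | -a-> p2
  p2 = (a.0)\{b} | -a-> p3
  p3 = 0\{b} | ·
LTS(Q): 5 reachable states
  q0 = a.a.b.(a.0)\{b} | -a-> q1
  q1 = a.b.(a.0)\{b} | -a-> q2
  q2 = b.(a.0)\{b} | -b-> q3
  q3 = (a.0)\{b} | -a-> q4
  q4 = 0\{b} | ·
Coarsest stable partition (strong bisimilarity classes):
  B0 = {p0}
  B1 = {p1}
  B2 = {p2, q3}
  B3 = {p3, q4}
  B4 = {q0}
  B5 = {q1}
  B6 = {q2}
p0 ∈ B0, q0 ∈ B4 → different blocks

NO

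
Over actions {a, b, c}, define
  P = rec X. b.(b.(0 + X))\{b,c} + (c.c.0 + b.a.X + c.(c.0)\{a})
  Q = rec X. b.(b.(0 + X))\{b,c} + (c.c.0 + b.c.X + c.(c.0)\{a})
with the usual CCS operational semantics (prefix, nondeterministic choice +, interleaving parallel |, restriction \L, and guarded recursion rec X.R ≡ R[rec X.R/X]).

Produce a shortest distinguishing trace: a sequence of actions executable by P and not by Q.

P's transition system — 7 states:
  s0 = rec X. b.(b.(0 + X))\{b,c} + (c.c.0 + b.a.X + c.(c.0)\{a}) → —b→ s1, —b→ s2, —c→ s3, —c→ s4
  s1 = (b.(0 + (rec X. b.(b.(0 + X))\{b,c} + (c.c.0 + b.a.X + c.(c.0)\{a}))))\{b,c} → ·
  s2 = a.(rec X. b.(b.(0 + X))\{b,c} + (c.c.0 + b.a.X + c.(c.0)\{a})) → —a→ s0
  s3 = (c.0)\{a} → —c→ s5
  s4 = c.0 → —c→ s6
  s5 = 0\{a} → ·
  s6 = 0 → ·
Q's transition system — 7 states:
  t0 = rec X. b.(b.(0 + X))\{b,c} + (c.c.0 + b.c.X + c.(c.0)\{a}) → —b→ t1, —b→ t2, —c→ t3, —c→ t4
  t1 = (b.(0 + (rec X. b.(b.(0 + X))\{b,c} + (c.c.0 + b.c.X + c.(c.0)\{a}))))\{b,c} → ·
  t2 = c.(rec X. b.(b.(0 + X))\{b,c} + (c.c.0 + b.c.X + c.(c.0)\{a})) → —c→ t0
  t3 = (c.0)\{a} → —c→ t5
  t4 = c.0 → —c→ t6
  t5 = 0\{a} → ·
  t6 = 0 → ·
Trace ⟨ba⟩ through P, begin at {s0}:
  step 1 (b): {s1, s2}
  step 2 (a): {s0}
  — P admits the full trace.
Trace ⟨ba⟩ through Q, begin at {t0}:
  step 1 (b): {t1, t2}
  step 2 (a): ∅ (Q stuck)

ba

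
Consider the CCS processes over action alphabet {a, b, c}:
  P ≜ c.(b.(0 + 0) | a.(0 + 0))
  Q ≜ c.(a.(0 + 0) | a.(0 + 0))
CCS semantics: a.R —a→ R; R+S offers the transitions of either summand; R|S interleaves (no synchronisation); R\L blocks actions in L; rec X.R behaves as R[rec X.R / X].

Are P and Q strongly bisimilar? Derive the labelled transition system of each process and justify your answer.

P's transition system — 5 states:
  p0 = c.(b.(0 + 0) | a.(0 + 0)) has moves —c→ p1
  p1 = b.(0 + 0) | a.(0 + 0) has moves —a→ p2, —b→ p3
  p2 = b.(0 + 0) | (0 + 0) has moves —b→ p4
  p3 = (0 + 0) | a.(0 + 0) has moves —a→ p4
  p4 = (0 + 0) | (0 + 0) has moves (no moves)
Q's transition system — 5 states:
  q0 = c.(a.(0 + 0) | a.(0 + 0)) has moves —c→ q1
  q1 = a.(0 + 0) | a.(0 + 0) has moves —a→ q2, —a→ q3
  q2 = (0 + 0) | a.(0 + 0) has moves —a→ q4
  q3 = a.(0 + 0) | (0 + 0) has moves —a→ q4
  q4 = (0 + 0) | (0 + 0) has moves (no moves)
Bisimilarity quotient blocks:
  B0 = {p0}
  B1 = {p1}
  B2 = {p2}
  B3 = {p4, q4}
  B4 = {p3, q2, q3}
  B5 = {q0}
  B6 = {q1}
p0 ∈ B0, q0 ∈ B5 → different blocks

P ≁ Q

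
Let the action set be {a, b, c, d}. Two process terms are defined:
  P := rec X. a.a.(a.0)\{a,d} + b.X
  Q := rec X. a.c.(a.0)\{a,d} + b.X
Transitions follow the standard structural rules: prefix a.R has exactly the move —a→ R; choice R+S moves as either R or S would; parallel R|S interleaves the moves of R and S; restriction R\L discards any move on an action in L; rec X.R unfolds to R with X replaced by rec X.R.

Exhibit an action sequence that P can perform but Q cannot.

P's transition system — 3 states:
  p0 = rec X. a.a.(a.0)\{a,d} + b.X :: —a→ p1, —b→ p0
  p1 = a.(a.0)\{a,d} :: —a→ p2
  p2 = (a.0)\{a,d} :: ∅
Q's transition system — 3 states:
  q0 = rec X. a.c.(a.0)\{a,d} + b.X :: —a→ q1, —b→ q0
  q1 = c.(a.0)\{a,d} :: —c→ q2
  q2 = (a.0)\{a,d} :: ∅
Executing aa from P (initial set {p0}):
  after a @ step 1: {p1}
  after a @ step 2: {p2}
  P completes σ.
Executing aa from Q (initial set {q0}):
  after a @ step 1: {q1}
  after a @ step 2: ∅ (Q stuck)

aa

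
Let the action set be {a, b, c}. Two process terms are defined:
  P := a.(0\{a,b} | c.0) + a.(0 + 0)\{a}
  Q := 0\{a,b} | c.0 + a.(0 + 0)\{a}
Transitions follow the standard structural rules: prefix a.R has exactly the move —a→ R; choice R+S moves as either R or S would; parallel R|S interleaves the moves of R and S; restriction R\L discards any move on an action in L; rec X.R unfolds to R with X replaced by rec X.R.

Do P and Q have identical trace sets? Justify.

NO — witness ⟨ac⟩

LTS(P): 4 reachable states
  s0 = a.(0\{a,b} | c.0) + a.(0 + 0)\{a} ⊢ --a--▸ s1, --a--▸ s2
  s1 = (0 + 0)\{a} ⊢ stopped
  s2 = 0\{a,b} | c.0 ⊢ --c--▸ s3
  s3 = 0\{a,b} | 0 ⊢ stopped
LTS(Q): 3 reachable states
  t0 = 0\{a,b} | c.0 + a.(0 + 0)\{a} ⊢ --a--▸ t1, --c--▸ t2
  t1 = (0 + 0)\{a} ⊢ stopped
  t2 = 0\{a,b} | 0 ⊢ stopped
Trace ⟨ac⟩ through P, begin at {s0}:
  after a @ step 1: {s1, s2}
  after c @ step 2: {s3}
  ✓ P
Trace ⟨ac⟩ through Q, begin at {t0}:
  after a @ step 1: {t1}
  after c @ step 2: ∅ (Q stuck)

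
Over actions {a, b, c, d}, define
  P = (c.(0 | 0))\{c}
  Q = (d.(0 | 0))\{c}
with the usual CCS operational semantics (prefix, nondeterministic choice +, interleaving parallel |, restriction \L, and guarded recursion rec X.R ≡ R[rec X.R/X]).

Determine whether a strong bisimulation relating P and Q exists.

NO

Reachable graph of P (1 states):
  p0 = (c.(0 | 0))\{c} | ·
Reachable graph of Q (2 states):
  q0 = (d.(0 | 0))\{c} | ··d··> q1
  q1 = (0 | 0)\{c} | ·
Coarsest stable partition (strong bisimilarity classes):
  B0 = {p0, q1}
  B1 = {q0}
p0 ∈ B0, q0 ∈ B1 → different blocks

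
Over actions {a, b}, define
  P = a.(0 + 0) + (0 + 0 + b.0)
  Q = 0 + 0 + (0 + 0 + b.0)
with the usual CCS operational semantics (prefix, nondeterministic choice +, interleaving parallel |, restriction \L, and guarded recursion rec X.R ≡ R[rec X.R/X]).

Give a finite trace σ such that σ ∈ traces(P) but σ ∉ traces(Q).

P's transition system — 3 states:
  s0 = a.(0 + 0) + (0 + 0 + b.0) ⊢ -a-> s1, -b-> s2
  s1 = 0 + 0 ⊢ ∅
  s2 = 0 ⊢ ∅
Q's transition system — 2 states:
  t0 = 0 + 0 + (0 + 0 + b.0) ⊢ -b-> t1
  t1 = 0 ⊢ ∅
Executing a from P (initial set {s0}):
  step 1 (a): {s1}
  ✓ P
Executing a from Q (initial set {t0}):
  step 1 (a): ∅  — Q cannot continue

a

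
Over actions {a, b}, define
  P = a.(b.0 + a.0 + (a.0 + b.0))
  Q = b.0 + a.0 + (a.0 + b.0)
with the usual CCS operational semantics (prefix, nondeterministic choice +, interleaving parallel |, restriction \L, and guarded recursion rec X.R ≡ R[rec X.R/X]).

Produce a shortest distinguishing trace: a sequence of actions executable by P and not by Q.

aa

LTS(P): 3 reachable states
  p0 = a.(b.0 + a.0 + (a.0 + b.0)) has moves =a=> p1
  p1 = b.0 + a.0 + (a.0 + b.0) has moves =a=> p2, =b=> p2
  p2 = 0 has moves ·
LTS(Q): 2 reachable states
  q0 = b.0 + a.0 + (a.0 + b.0) has moves =a=> q1, =b=> q1
  q1 = 0 has moves ·
Trace ⟨aa⟩ through P, begin at {p0}:
  after a @ step 1: {p1}
  after a @ step 2: {p2}
  P completes σ.
Trace ⟨aa⟩ through Q, begin at {q0}:
  after a @ step 1: {q1}
  after a @ step 2: ∅  — Q cannot continue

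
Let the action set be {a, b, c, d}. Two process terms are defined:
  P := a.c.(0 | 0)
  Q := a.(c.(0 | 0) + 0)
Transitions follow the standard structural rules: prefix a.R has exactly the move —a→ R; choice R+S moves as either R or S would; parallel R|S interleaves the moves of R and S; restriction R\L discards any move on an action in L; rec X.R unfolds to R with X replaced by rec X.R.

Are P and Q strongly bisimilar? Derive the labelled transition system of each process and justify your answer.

LTS(P): 3 reachable states
  m0 = a.c.(0 | 0) ⊢ —a→ m1
  m1 = c.(0 | 0) ⊢ —c→ m2
  m2 = 0 | 0 ⊢ deadlocked
LTS(Q): 3 reachable states
  n0 = a.(c.(0 | 0) + 0) ⊢ —a→ n1
  n1 = c.(0 | 0) + 0 ⊢ —c→ n2
  n2 = 0 | 0 ⊢ deadlocked
Partition-refinement fixed point:
  B0 = {m0, n0}
  B1 = {m1, n1}
  B2 = {m2, n2}
m0 ∈ B0, n0 ∈ B0 → same block

P ~ Q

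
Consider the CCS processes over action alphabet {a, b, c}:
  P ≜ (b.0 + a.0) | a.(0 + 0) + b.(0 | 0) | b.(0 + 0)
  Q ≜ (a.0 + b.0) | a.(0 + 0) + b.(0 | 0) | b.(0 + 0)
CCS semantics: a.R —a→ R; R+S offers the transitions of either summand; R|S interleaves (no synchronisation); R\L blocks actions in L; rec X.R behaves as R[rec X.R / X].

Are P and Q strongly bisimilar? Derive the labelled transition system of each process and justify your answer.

bisimilar

P's transition system — 7 states:
  u0 = (b.0 + a.0) | a.(0 + 0) + b.(0 | 0) | b.(0 + 0) ⊢ -a-> u1, -a-> u2, -b-> u2, -b-> u3, -b-> u4
  u1 = (b.0 + a.0) | (0 + 0) ⊢ -a-> u5, -b-> u5
  u2 = 0 | a.(0 + 0) ⊢ -a-> u5
  u3 = 0 | 0 | b.(0 + 0) ⊢ -b-> u6
  u4 = b.(0 | 0) | (0 + 0) ⊢ -b-> u6
  u5 = 0 | (0 + 0) ⊢ stopped
  u6 = 0 | 0 | (0 + 0) ⊢ stopped
Q's transition system — 7 states:
  v0 = (a.0 + b.0) | a.(0 + 0) + b.(0 | 0) | b.(0 + 0) ⊢ -a-> v1, -a-> v2, -b-> v2, -b-> v3, -b-> v4
  v1 = (a.0 + b.0) | (0 + 0) ⊢ -a-> v5, -b-> v5
  v2 = 0 | a.(0 + 0) ⊢ -a-> v5
  v3 = 0 | 0 | b.(0 + 0) ⊢ -b-> v6
  v4 = b.(0 | 0) | (0 + 0) ⊢ -b-> v6
  v5 = 0 | (0 + 0) ⊢ stopped
  v6 = 0 | 0 | (0 + 0) ⊢ stopped
Bisimilarity quotient blocks:
  B0 = {u0, v0}
  B1 = {u2, v2}
  B2 = {u5, u6, v5, v6}
  B3 = {u3, u4, v3, v4}
  B4 = {u1, v1}
u0 ∈ B0, v0 ∈ B0 → same block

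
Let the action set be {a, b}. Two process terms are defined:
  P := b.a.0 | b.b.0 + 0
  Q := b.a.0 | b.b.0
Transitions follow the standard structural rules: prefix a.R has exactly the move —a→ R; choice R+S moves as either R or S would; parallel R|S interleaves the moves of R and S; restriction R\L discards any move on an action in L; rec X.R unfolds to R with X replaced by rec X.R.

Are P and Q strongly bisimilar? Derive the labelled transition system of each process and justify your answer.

P ~ Q

Reachable graph of P (9 states):
  m0 = b.a.0 | b.b.0 + 0 has moves -b-> m1, -b-> m2
  m1 = a.0 | b.b.0 has moves -a-> m3, -b-> m4
  m2 = b.a.0 | b.0 has moves -b-> m4, -b-> m5
  m3 = 0 | b.b.0 has moves -b-> m6
  m4 = a.0 | b.0 has moves -a-> m6, -b-> m7
  m5 = b.a.0 | 0 has moves -b-> m7
  m6 = 0 | b.0 has moves -b-> m8
  m7 = a.0 | 0 has moves -a-> m8
  m8 = 0 | 0 has moves ·
Reachable graph of Q (9 states):
  n0 = b.a.0 | b.b.0 has moves -b-> n1, -b-> n2
  n1 = a.0 | b.b.0 has moves -a-> n3, -b-> n4
  n2 = b.a.0 | b.0 has moves -b-> n4, -b-> n5
  n3 = 0 | b.b.0 has moves -b-> n6
  n4 = a.0 | b.0 has moves -a-> n6, -b-> n7
  n5 = b.a.0 | 0 has moves -b-> n7
  n6 = 0 | b.0 has moves -b-> n8
  n7 = a.0 | 0 has moves -a-> n8
  n8 = 0 | 0 has moves ·
Bisimilarity quotient blocks:
  B0 = {m0, n0}
  B1 = {m1, n1}
  B2 = {m3, n3}
  B3 = {m6, n6}
  B4 = {m8, n8}
  B5 = {m4, n4}
  B6 = {m7, n7}
  B7 = {m2, n2}
  B8 = {m5, n5}
m0 ∈ B0, n0 ∈ B0 → same block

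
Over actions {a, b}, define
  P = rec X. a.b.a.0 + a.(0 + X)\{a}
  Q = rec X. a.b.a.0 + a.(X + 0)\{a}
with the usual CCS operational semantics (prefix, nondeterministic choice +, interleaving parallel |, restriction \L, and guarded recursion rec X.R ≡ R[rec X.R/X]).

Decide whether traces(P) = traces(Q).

P's transition system — 5 states:
  s0 = rec X. a.b.a.0 + a.(0 + X)\{a} has moves --a--▸ s1, --a--▸ s2
  s1 = (0 + (rec X. a.b.a.0 + a.(0 + X)\{a}))\{a} has moves deadlocked
  s2 = b.a.0 has moves --b--▸ s3
  s3 = a.0 has moves --a--▸ s4
  s4 = 0 has moves deadlocked
Q's transition system — 5 states:
  t0 = rec X. a.b.a.0 + a.(X + 0)\{a} has moves --a--▸ t1, --a--▸ t2
  t1 = ((rec X. a.b.a.0 + a.(X + 0)\{a}) + 0)\{a} has moves deadlocked
  t2 = b.a.0 has moves --b--▸ t3
  t3 = a.0 has moves --a--▸ t4
  t4 = 0 has moves deadlocked
Coarsest stable partition (strong bisimilarity classes):
  B0 = {s0, t0}
  B1 = {s1, s4, t1, t4}
  B2 = {s2, t2}
  B3 = {s3, t3}
s0 ∈ B0, t0 ∈ B0 → same block
Bisimilar ⇒ trace-equivalent.

traces(P) = traces(Q)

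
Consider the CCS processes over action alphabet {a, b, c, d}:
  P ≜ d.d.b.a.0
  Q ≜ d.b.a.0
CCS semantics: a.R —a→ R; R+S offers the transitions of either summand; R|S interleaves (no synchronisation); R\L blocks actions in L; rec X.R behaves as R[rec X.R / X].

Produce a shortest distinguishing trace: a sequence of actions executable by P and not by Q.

LTS(P): 5 reachable states
  s0 = d.d.b.a.0 ⊢ —d→ s1
  s1 = d.b.a.0 ⊢ —d→ s2
  s2 = b.a.0 ⊢ —b→ s3
  s3 = a.0 ⊢ —a→ s4
  s4 = 0 ⊢ stopped
LTS(Q): 4 reachable states
  t0 = d.b.a.0 ⊢ —d→ t1
  t1 = b.a.0 ⊢ —b→ t2
  t2 = a.0 ⊢ —a→ t3
  t3 = 0 ⊢ stopped
Trace ⟨dd⟩ through P, begin at {s0}:
  after d @ step 1: {s1}
  after d @ step 2: {s2}
  P completes σ.
Trace ⟨dd⟩ through Q, begin at {t0}:
  after d @ step 1: {t1}
  after d @ step 2: ∅ (Q stuck)

dd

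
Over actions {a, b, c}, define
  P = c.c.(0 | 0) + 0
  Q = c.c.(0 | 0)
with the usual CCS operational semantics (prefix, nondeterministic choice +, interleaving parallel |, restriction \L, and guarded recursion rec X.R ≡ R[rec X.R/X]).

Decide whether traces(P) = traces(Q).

P's transition system — 3 states:
  p0 = c.c.(0 | 0) + 0 → =c=> p1
  p1 = c.(0 | 0) → =c=> p2
  p2 = 0 | 0 → ∅
Q's transition system — 3 states:
  q0 = c.c.(0 | 0) → =c=> q1
  q1 = c.(0 | 0) → =c=> q2
  q2 = 0 | 0 → ∅
Coarsest stable partition (strong bisimilarity classes):
  B0 = {p0, q0}
  B1 = {p1, q1}
  B2 = {p2, q2}
p0 ∈ B0, q0 ∈ B0 → same block
Bisimilar ⇒ trace-equivalent.

traces(P) = traces(Q)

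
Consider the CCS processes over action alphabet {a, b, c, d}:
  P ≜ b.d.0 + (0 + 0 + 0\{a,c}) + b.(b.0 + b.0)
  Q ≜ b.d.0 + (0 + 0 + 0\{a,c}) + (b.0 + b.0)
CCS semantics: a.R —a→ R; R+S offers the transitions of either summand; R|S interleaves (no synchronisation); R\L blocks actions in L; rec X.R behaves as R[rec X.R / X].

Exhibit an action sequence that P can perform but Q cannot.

bb

LTS(P): 4 reachable states
  m0 = b.d.0 + (0 + 0 + 0\{a,c}) + b.(b.0 + b.0) :: =b=> m1, =b=> m2
  m1 = b.0 + b.0 :: =b=> m3
  m2 = d.0 :: =d=> m3
  m3 = 0 :: ∅
LTS(Q): 3 reachable states
  n0 = b.d.0 + (0 + 0 + 0\{a,c}) + (b.0 + b.0) :: =b=> n1, =b=> n2
  n1 = 0 :: ∅
  n2 = d.0 :: =d=> n1
Trace ⟨bb⟩ through P, begin at {m0}:
  after b @ step 1: {m1, m2}
  after b @ step 2: {m3}
  ✓ P
Trace ⟨bb⟩ through Q, begin at {n0}:
  after b @ step 1: {n1, n2}
  after b @ step 2: ∅  — Q cannot continue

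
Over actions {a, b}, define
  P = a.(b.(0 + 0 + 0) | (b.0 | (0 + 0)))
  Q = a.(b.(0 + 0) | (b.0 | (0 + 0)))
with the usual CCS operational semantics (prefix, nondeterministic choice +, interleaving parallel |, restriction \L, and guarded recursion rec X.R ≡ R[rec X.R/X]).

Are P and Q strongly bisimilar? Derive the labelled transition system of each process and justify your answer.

P ~ Q

LTS(P): 5 reachable states
  p0 = a.(b.(0 + 0 + 0) | (b.0 | (0 + 0))) has moves —a→ p1
  p1 = b.(0 + 0 + 0) | (b.0 | (0 + 0)) has moves —b→ p2, —b→ p3
  p2 = (0 + 0 + 0) | (b.0 | (0 + 0)) has moves —b→ p4
  p3 = b.(0 + 0 + 0) | (0 | (0 + 0)) has moves —b→ p4
  p4 = (0 + 0 + 0) | (0 | (0 + 0)) has moves stopped
LTS(Q): 5 reachable states
  q0 = a.(b.(0 + 0) | (b.0 | (0 + 0))) has moves —a→ q1
  q1 = b.(0 + 0) | (b.0 | (0 + 0)) has moves —b→ q2, —b→ q3
  q2 = (0 + 0) | (b.0 | (0 + 0)) has moves —b→ q4
  q3 = b.(0 + 0) | (0 | (0 + 0)) has moves —b→ q4
  q4 = (0 + 0) | (0 | (0 + 0)) has moves stopped
Bisimilarity quotient blocks:
  B0 = {p0, q0}
  B1 = {p1, q1}
  B2 = {p2, p3, q2, q3}
  B3 = {p4, q4}
p0 ∈ B0, q0 ∈ B0 → same block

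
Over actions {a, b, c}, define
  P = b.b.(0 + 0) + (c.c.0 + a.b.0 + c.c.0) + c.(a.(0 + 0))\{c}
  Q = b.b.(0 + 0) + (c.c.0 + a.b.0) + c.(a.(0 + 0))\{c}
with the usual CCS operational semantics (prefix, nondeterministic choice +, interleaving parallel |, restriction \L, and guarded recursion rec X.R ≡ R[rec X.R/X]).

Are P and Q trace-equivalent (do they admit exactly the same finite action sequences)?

P's transition system — 8 states:
  u0 = b.b.(0 + 0) + (c.c.0 + a.b.0 + c.c.0) + c.(a.(0 + 0))\{c} :: ··a··> u1, ··b··> u2, ··c··> u3, ··c··> u4
  u1 = b.0 :: ··b··> u5
  u2 = b.(0 + 0) :: ··b··> u6
  u3 = (a.(0 + 0))\{c} :: ··a··> u7
  u4 = c.0 :: ··c··> u5
  u5 = 0 :: deadlocked
  u6 = 0 + 0 :: deadlocked
  u7 = (0 + 0)\{c} :: deadlocked
Q's transition system — 8 states:
  v0 = b.b.(0 + 0) + (c.c.0 + a.b.0) + c.(a.(0 + 0))\{c} :: ··a··> v1, ··b··> v2, ··c··> v3, ··c··> v4
  v1 = b.0 :: ··b··> v5
  v2 = b.(0 + 0) :: ··b··> v6
  v3 = (a.(0 + 0))\{c} :: ··a··> v7
  v4 = c.0 :: ··c··> v5
  v5 = 0 :: deadlocked
  v6 = 0 + 0 :: deadlocked
  v7 = (0 + 0)\{c} :: deadlocked
Coarsest stable partition (strong bisimilarity classes):
  B0 = {u0, v0}
  B1 = {u1, u2, v1, v2}
  B2 = {u5, u6, u7, v5, v6, v7}
  B3 = {u4, v4}
  B4 = {u3, v3}
u0 ∈ B0, v0 ∈ B0 → same block
Bisimilar ⇒ trace-equivalent.

traces(P) = traces(Q)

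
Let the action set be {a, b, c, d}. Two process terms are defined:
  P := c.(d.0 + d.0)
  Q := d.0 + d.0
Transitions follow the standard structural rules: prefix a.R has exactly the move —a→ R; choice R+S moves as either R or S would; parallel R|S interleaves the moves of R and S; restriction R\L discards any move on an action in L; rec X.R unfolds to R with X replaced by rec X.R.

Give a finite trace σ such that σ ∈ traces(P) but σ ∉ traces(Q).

LTS(P): 3 reachable states
  m0 = c.(d.0 + d.0) → —c→ m1
  m1 = d.0 + d.0 → —d→ m2
  m2 = 0 → deadlocked
LTS(Q): 2 reachable states
  n0 = d.0 + d.0 → —d→ n1
  n1 = 0 → deadlocked
Trace ⟨c⟩ through P, begin at {m0}:
  step 1 (c): {m1}
  P completes σ.
Trace ⟨c⟩ through Q, begin at {n0}:
  step 1 (c): ∅ (Q stuck)

c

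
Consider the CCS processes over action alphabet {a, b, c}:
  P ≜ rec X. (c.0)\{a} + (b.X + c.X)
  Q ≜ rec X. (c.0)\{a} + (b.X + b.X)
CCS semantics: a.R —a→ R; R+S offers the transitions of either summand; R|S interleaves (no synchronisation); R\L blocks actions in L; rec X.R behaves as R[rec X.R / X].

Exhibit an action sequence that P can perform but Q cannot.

P's transition system — 2 states:
  s0 = rec X. (c.0)\{a} + (b.X + c.X) → ··b··> s0, ··c··> s0, ··c··> s1
  s1 = 0\{a} → stopped
Q's transition system — 2 states:
  t0 = rec X. (c.0)\{a} + (b.X + b.X) → ··b··> t0, ··c··> t1
  t1 = 0\{a} → stopped
Run σ = ⟨cb⟩ on P: start {s0}
  after c @ step 1: {s0, s1}
  after b @ step 2: {s0}
  P completes σ.
Run σ = ⟨cb⟩ on Q: start {t0}
  after c @ step 1: {t1}
  after b @ step 2: no successor for Q

cb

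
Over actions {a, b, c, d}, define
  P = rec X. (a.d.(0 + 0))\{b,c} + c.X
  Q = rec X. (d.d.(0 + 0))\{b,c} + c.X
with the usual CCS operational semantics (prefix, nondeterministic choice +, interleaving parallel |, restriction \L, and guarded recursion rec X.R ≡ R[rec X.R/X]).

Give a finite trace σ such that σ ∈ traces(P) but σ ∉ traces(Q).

Reachable graph of P (3 states):
  u0 = rec X. (a.d.(0 + 0))\{b,c} + c.X → ··a··> u1, ··c··> u0
  u1 = (d.(0 + 0))\{b,c} → ··d··> u2
  u2 = (0 + 0)\{b,c} → deadlocked
Reachable graph of Q (3 states):
  v0 = rec X. (d.d.(0 + 0))\{b,c} + c.X → ··c··> v0, ··d··> v1
  v1 = (d.(0 + 0))\{b,c} → ··d··> v2
  v2 = (0 + 0)\{b,c} → deadlocked
Run σ = ⟨a⟩ on P: start {u0}
  step 1 (a): {u1}
  P completes σ.
Run σ = ⟨a⟩ on Q: start {v0}
  step 1 (a): no successor for Q

a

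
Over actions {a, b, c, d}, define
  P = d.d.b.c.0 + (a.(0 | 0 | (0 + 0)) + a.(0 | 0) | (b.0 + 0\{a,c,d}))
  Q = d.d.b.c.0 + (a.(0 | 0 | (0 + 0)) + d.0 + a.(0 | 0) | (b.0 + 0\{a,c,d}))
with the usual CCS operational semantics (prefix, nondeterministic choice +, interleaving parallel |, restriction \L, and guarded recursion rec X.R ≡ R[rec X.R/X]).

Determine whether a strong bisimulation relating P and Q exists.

not bisimilar

P's transition system — 9 states:
  m0 = d.d.b.c.0 + (a.(0 | 0 | (0 + 0)) + a.(0 | 0) | (b.0 + 0\{a,c,d})) has moves =a=> m1, =a=> m2, =b=> m3, =d=> m4
  m1 = 0 | 0 | (0 + 0) has moves ∅
  m2 = 0 | 0 | (b.0 + 0\{a,c,d}) has moves =b=> m5
  m3 = a.(0 | 0) | 0 has moves =a=> m5
  m4 = d.b.c.0 has moves =d=> m6
  m5 = 0 | 0 | 0 has moves ∅
  m6 = b.c.0 has moves =b=> m7
  m7 = c.0 has moves =c=> m8
  m8 = 0 has moves ∅
Q's transition system — 9 states:
  n0 = d.d.b.c.0 + (a.(0 | 0 | (0 + 0)) + d.0 + a.(0 | 0) | (b.0 + 0\{a,c,d})) has moves =a=> n1, =a=> n2, =b=> n3, =d=> n4, =d=> n5
  n1 = 0 | 0 | (0 + 0) has moves ∅
  n2 = 0 | 0 | (b.0 + 0\{a,c,d}) has moves =b=> n6
  n3 = a.(0 | 0) | 0 has moves =a=> n6
  n4 = 0 has moves ∅
  n5 = d.b.c.0 has moves =d=> n7
  n6 = 0 | 0 | 0 has moves ∅
  n7 = b.c.0 has moves =b=> n8
  n8 = c.0 has moves =c=> n4
Coarsest stable partition (strong bisimilarity classes):
  B0 = {m0}
  B1 = {m3, n3}
  B2 = {m1, m5, m8, n1, n4, n6}
  B3 = {m2, n2}
  B4 = {m4, n5}
  B5 = {m6, n7}
  B6 = {m7, n8}
  B7 = {n0}
m0 ∈ B0, n0 ∈ B7 → different blocks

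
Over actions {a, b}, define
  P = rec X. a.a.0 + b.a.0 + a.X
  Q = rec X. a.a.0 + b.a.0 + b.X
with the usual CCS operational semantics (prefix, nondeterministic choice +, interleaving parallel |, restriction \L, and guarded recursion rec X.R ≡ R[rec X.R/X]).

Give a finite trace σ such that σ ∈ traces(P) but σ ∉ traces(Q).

P's transition system — 3 states:
  m0 = rec X. a.a.0 + b.a.0 + a.X :: =a=> m0, =a=> m1, =b=> m1
  m1 = a.0 :: =a=> m2
  m2 = 0 :: stopped
Q's transition system — 3 states:
  n0 = rec X. a.a.0 + b.a.0 + b.X :: =a=> n1, =b=> n0, =b=> n1
  n1 = a.0 :: =a=> n2
  n2 = 0 :: stopped
Trace ⟨ab⟩ through P, begin at {m0}:
  after a @ step 1: {m0, m1}
  after b @ step 2: {m1}
  — P admits the full trace.
Trace ⟨ab⟩ through Q, begin at {n0}:
  after a @ step 1: {n1}
  after b @ step 2: ∅ (Q stuck)

ab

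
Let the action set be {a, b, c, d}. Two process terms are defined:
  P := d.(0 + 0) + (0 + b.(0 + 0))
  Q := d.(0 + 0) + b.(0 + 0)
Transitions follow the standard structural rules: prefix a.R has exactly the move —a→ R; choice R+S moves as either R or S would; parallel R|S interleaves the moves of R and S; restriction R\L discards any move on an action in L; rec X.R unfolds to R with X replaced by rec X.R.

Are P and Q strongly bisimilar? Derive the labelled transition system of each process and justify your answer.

LTS(P): 2 reachable states
  s0 = d.(0 + 0) + (0 + b.(0 + 0)) has moves -b-> s1, -d-> s1
  s1 = 0 + 0 has moves stopped
LTS(Q): 2 reachable states
  t0 = d.(0 + 0) + b.(0 + 0) has moves -b-> t1, -d-> t1
  t1 = 0 + 0 has moves stopped
Partition-refinement fixed point:
  B0 = {s0, t0}
  B1 = {s1, t1}
s0 ∈ B0, t0 ∈ B0 → same block

bisimilar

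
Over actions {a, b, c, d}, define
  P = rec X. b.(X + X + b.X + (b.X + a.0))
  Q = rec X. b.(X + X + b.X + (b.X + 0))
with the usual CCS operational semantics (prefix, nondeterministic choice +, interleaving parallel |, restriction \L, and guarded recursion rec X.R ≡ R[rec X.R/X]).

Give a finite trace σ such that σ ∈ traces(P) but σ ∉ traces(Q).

Reachable graph of P (3 states):
  p0 = rec X. b.(X + X + b.X + (b.X + a.0)) | =b=> p1
  p1 = (rec X. b.(X + X + b.X + (b.X + a.0))) + (rec X. b.(X + X + b.X + (b.X + a.0))) + b.(rec X. b.(X + X + b.X + (b.X + a.0))) + (b.(rec X. b.(X + X + b.X + (b.X + a.0))) + a.0) | =a=> p2, =b=> p0, =b=> p1
  p2 = 0 | (no moves)
Reachable graph of Q (2 states):
  q0 = rec X. b.(X + X + b.X + (b.X + 0)) | =b=> q1
  q1 = (rec X. b.(X + X + b.X + (b.X + 0))) + (rec X. b.(X + X + b.X + (b.X + 0))) + b.(rec X. b.(X + X + b.X + (b.X + 0))) + (b.(rec X. b.(X + X + b.X + (b.X + 0))) + 0) | =b=> q0, =b=> q1
Run σ = ⟨ba⟩ on P: start {p0}
  step 1 (b): {p1}
  step 2 (a): {p2}
  ✓ P
Run σ = ⟨ba⟩ on Q: start {q0}
  step 1 (b): {q1}
  step 2 (a): no successor for Q

ba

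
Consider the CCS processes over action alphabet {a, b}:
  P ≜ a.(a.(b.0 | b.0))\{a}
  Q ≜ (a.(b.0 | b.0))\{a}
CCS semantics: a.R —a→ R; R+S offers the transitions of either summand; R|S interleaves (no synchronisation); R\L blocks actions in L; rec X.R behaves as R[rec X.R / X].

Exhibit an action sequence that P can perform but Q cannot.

P's transition system — 2 states:
  m0 = a.(a.(b.0 | b.0))\{a} | —a→ m1
  m1 = (a.(b.0 | b.0))\{a} | (no moves)
Q's transition system — 1 states:
  n0 = (a.(b.0 | b.0))\{a} | (no moves)
Run σ = ⟨a⟩ on P: start {m0}
  after a @ step 1: {m1}
  ✓ P
Run σ = ⟨a⟩ on Q: start {n0}
  after a @ step 1: no successor for Q

a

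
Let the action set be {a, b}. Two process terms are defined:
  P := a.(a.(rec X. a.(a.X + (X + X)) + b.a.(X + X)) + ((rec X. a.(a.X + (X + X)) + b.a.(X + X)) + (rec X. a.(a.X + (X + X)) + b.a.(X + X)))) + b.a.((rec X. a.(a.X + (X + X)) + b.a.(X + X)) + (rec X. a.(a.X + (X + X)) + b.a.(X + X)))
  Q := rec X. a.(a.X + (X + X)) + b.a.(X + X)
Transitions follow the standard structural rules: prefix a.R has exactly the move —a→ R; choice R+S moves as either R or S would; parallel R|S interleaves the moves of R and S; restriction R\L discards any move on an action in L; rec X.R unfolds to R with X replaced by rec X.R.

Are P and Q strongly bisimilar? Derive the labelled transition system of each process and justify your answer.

LTS(P): 5 reachable states
  p0 = a.(a.(rec X. a.(a.X + (X + X)) + b.a.(X + X)) + ((rec X. a.(a.X + (X + X)) + b.a.(X + X)) + (rec X. a.(a.X + (X + X)) + b.a.(X + X)))) + b.a.((rec X. a.(a.X + (X + X)) + b.a.(X + X)) + (rec X. a.(a.X + (X + X)) + b.a.(X + X))) has moves =a=> p1, =b=> p2
  p1 = a.(rec X. a.(a.X + (X + X)) + b.a.(X + X)) + ((rec X. a.(a.X + (X + X)) + b.a.(X + X)) + (rec X. a.(a.X + (X + X)) + b.a.(X + X))) has moves =a=> p1, =a=> p3, =b=> p2
  p2 = a.((rec X. a.(a.X + (X + X)) + b.a.(X + X)) + (rec X. a.(a.X + (X + X)) + b.a.(X + X))) has moves =a=> p4
  p3 = rec X. a.(a.X + (X + X)) + b.a.(X + X) has moves =a=> p1, =b=> p2
  p4 = (rec X. a.(a.X + (X + X)) + b.a.(X + X)) + (rec X. a.(a.X + (X + X)) + b.a.(X + X)) has moves =a=> p1, =b=> p2
LTS(Q): 4 reachable states
  q0 = rec X. a.(a.X + (X + X)) + b.a.(X + X) has moves =a=> q1, =b=> q2
  q1 = a.(rec X. a.(a.X + (X + X)) + b.a.(X + X)) + ((rec X. a.(a.X + (X + X)) + b.a.(X + X)) + (rec X. a.(a.X + (X + X)) + b.a.(X + X))) has moves =a=> q0, =a=> q1, =b=> q2
  q2 = a.((rec X. a.(a.X + (X + X)) + b.a.(X + X)) + (rec X. a.(a.X + (X + X)) + b.a.(X + X))) has moves =a=> q3
  q3 = (rec X. a.(a.X + (X + X)) + b.a.(X + X)) + (rec X. a.(a.X + (X + X)) + b.a.(X + X)) has moves =a=> q1, =b=> q2
Coarsest stable partition (strong bisimilarity classes):
  B0 = {p0, p1, p3, p4, q0, q1, q3}
  B1 = {p2, q2}
p0 ∈ B0, q0 ∈ B0 → same block

YES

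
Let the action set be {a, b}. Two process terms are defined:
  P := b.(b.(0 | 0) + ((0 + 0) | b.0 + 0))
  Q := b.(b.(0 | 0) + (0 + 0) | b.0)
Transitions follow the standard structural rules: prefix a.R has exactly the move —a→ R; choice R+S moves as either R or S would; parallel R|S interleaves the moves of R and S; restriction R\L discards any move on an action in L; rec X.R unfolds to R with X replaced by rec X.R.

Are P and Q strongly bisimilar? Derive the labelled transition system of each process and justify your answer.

P ~ Q

LTS(P): 4 reachable states
  u0 = b.(b.(0 | 0) + ((0 + 0) | b.0 + 0)) ⊢ —b→ u1
  u1 = b.(0 | 0) + ((0 + 0) | b.0 + 0) ⊢ —b→ u2, —b→ u3
  u2 = (0 + 0) | 0 ⊢ deadlocked
  u3 = 0 | 0 ⊢ deadlocked
LTS(Q): 4 reachable states
  v0 = b.(b.(0 | 0) + (0 + 0) | b.0) ⊢ —b→ v1
  v1 = b.(0 | 0) + (0 + 0) | b.0 ⊢ —b→ v2, —b→ v3
  v2 = (0 + 0) | 0 ⊢ deadlocked
  v3 = 0 | 0 ⊢ deadlocked
Coarsest stable partition (strong bisimilarity classes):
  B0 = {u0, v0}
  B1 = {u1, v1}
  B2 = {u2, u3, v2, v3}
u0 ∈ B0, v0 ∈ B0 → same block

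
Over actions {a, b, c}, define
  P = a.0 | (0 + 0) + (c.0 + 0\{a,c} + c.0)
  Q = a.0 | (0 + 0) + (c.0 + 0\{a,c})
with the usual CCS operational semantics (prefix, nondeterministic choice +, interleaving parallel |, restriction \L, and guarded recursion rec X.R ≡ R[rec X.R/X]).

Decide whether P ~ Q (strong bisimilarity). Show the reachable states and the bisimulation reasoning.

bisimilar

LTS(P): 3 reachable states
  u0 = a.0 | (0 + 0) + (c.0 + 0\{a,c} + c.0) | ··a··> u1, ··c··> u2
  u1 = 0 | (0 + 0) | deadlocked
  u2 = 0 | deadlocked
LTS(Q): 3 reachable states
  v0 = a.0 | (0 + 0) + (c.0 + 0\{a,c}) | ··a··> v1, ··c··> v2
  v1 = 0 | (0 + 0) | deadlocked
  v2 = 0 | deadlocked
Bisimilarity quotient blocks:
  B0 = {u0, v0}
  B1 = {u1, u2, v1, v2}
u0 ∈ B0, v0 ∈ B0 → same block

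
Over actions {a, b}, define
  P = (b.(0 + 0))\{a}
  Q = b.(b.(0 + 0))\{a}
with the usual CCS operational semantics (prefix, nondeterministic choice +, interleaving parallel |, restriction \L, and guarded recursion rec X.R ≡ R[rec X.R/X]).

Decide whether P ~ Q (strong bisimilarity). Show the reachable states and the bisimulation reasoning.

Reachable graph of P (2 states):
  s0 = (b.(0 + 0))\{a} ⊢ =b=> s1
  s1 = (0 + 0)\{a} ⊢ ·
Reachable graph of Q (3 states):
  t0 = b.(b.(0 + 0))\{a} ⊢ =b=> t1
  t1 = (b.(0 + 0))\{a} ⊢ =b=> t2
  t2 = (0 + 0)\{a} ⊢ ·
Partition-refinement fixed point:
  B0 = {s0, t1}
  B1 = {s1, t2}
  B2 = {t0}
s0 ∈ B0, t0 ∈ B2 → different blocks

P ≁ Q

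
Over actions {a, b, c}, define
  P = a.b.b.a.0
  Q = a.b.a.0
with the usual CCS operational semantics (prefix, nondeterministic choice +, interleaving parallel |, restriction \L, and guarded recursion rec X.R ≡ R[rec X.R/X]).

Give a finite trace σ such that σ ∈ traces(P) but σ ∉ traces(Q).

abb

P's transition system — 5 states:
  s0 = a.b.b.a.0 → =a=> s1
  s1 = b.b.a.0 → =b=> s2
  s2 = b.a.0 → =b=> s3
  s3 = a.0 → =a=> s4
  s4 = 0 → ·
Q's transition system — 4 states:
  t0 = a.b.a.0 → =a=> t1
  t1 = b.a.0 → =b=> t2
  t2 = a.0 → =a=> t3
  t3 = 0 → ·
Run σ = ⟨abb⟩ on P: start {s0}
  after a @ step 1: {s1}
  after b @ step 2: {s2}
  after b @ step 3: {s3}
  P completes σ.
Run σ = ⟨abb⟩ on Q: start {t0}
  after a @ step 1: {t1}
  after b @ step 2: {t2}
  after b @ step 3: no successor for Q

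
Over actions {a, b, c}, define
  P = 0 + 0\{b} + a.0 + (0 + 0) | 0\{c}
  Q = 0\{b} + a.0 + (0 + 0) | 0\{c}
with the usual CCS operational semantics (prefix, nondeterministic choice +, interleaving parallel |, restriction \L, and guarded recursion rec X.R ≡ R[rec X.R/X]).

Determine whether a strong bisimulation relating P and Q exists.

Reachable graph of P (2 states):
  u0 = 0 + 0\{b} + a.0 + (0 + 0) | 0\{c} | —a→ u1
  u1 = 0 | stopped
Reachable graph of Q (2 states):
  v0 = 0\{b} + a.0 + (0 + 0) | 0\{c} | —a→ v1
  v1 = 0 | stopped
Bisimilarity quotient blocks:
  B0 = {u0, v0}
  B1 = {u1, v1}
u0 ∈ B0, v0 ∈ B0 → same block

P ~ Q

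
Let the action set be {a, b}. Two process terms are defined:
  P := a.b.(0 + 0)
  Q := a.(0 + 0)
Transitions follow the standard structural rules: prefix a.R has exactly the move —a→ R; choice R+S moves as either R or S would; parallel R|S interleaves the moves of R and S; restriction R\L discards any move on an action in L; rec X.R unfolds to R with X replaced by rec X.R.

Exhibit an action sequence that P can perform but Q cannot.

ab

P's transition system — 3 states:
  p0 = a.b.(0 + 0) :: -a-> p1
  p1 = b.(0 + 0) :: -b-> p2
  p2 = 0 + 0 :: stopped
Q's transition system — 2 states:
  q0 = a.(0 + 0) :: -a-> q1
  q1 = 0 + 0 :: stopped
Executing ab from P (initial set {p0}):
  after a @ step 1: {p1}
  after b @ step 2: {p2}
  ✓ P
Executing ab from Q (initial set {q0}):
  after a @ step 1: {q1}
  after b @ step 2: no successor for Q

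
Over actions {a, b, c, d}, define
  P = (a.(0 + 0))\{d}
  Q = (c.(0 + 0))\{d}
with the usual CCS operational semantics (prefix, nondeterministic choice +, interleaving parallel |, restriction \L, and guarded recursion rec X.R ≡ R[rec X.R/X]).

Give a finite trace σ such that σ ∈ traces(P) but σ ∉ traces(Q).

LTS(P): 2 reachable states
  m0 = (a.(0 + 0))\{d} ⊢ —a→ m1
  m1 = (0 + 0)\{d} ⊢ deadlocked
LTS(Q): 2 reachable states
  n0 = (c.(0 + 0))\{d} ⊢ —c→ n1
  n1 = (0 + 0)\{d} ⊢ deadlocked
Run σ = ⟨a⟩ on P: start {m0}
  step 1 (a): {m1}
  — P admits the full trace.
Run σ = ⟨a⟩ on Q: start {n0}
  step 1 (a): ∅ (Q stuck)

a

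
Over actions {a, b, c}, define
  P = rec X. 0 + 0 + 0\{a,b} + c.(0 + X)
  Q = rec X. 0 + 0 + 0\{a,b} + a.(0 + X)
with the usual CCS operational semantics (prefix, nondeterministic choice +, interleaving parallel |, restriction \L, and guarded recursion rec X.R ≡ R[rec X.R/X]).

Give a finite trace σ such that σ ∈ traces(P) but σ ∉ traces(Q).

c

Reachable graph of P (2 states):
  s0 = rec X. 0 + 0 + 0\{a,b} + c.(0 + X) ⊢ --c--▸ s1
  s1 = 0 + (rec X. 0 + 0 + 0\{a,b} + c.(0 + X)) ⊢ --c--▸ s1
Reachable graph of Q (2 states):
  t0 = rec X. 0 + 0 + 0\{a,b} + a.(0 + X) ⊢ --a--▸ t1
  t1 = 0 + (rec X. 0 + 0 + 0\{a,b} + a.(0 + X)) ⊢ --a--▸ t1
Run σ = ⟨c⟩ on P: start {s0}
  [1] c ⇒ {s1}
  ✓ P
Run σ = ⟨c⟩ on Q: start {t0}
  [1] c ⇒ ∅ (Q stuck)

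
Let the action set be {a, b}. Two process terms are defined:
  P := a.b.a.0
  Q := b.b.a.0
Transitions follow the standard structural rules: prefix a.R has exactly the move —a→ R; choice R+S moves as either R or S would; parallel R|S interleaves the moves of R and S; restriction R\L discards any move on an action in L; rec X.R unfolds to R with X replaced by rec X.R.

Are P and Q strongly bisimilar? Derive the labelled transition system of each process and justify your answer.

P ≁ Q

LTS(P): 4 reachable states
  u0 = a.b.a.0 ⊢ ··a··> u1
  u1 = b.a.0 ⊢ ··b··> u2
  u2 = a.0 ⊢ ··a··> u3
  u3 = 0 ⊢ deadlocked
LTS(Q): 4 reachable states
  v0 = b.b.a.0 ⊢ ··b··> v1
  v1 = b.a.0 ⊢ ··b··> v2
  v2 = a.0 ⊢ ··a··> v3
  v3 = 0 ⊢ deadlocked
Partition-refinement fixed point:
  B0 = {u0}
  B1 = {u1, v1}
  B2 = {u2, v2}
  B3 = {u3, v3}
  B4 = {v0}
u0 ∈ B0, v0 ∈ B4 → different blocks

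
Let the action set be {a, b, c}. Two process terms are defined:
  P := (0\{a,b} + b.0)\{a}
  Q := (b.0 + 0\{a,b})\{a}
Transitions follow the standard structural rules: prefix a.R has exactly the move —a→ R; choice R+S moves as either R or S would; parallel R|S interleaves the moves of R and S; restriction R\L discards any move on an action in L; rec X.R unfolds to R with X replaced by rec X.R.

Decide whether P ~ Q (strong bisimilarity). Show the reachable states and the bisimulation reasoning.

LTS(P): 2 reachable states
  s0 = (0\{a,b} + b.0)\{a} has moves -b-> s1
  s1 = 0\{a} has moves ∅
LTS(Q): 2 reachable states
  t0 = (b.0 + 0\{a,b})\{a} has moves -b-> t1
  t1 = 0\{a} has moves ∅
Bisimilarity quotient blocks:
  B0 = {s0, t0}
  B1 = {s1, t1}
s0 ∈ B0, t0 ∈ B0 → same block

P ~ Q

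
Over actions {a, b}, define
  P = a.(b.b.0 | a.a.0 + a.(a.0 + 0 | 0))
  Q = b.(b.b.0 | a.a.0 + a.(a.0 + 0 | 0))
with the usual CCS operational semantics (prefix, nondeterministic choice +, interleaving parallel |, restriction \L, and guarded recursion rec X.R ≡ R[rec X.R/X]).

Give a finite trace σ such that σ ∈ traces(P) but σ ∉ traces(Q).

a

P's transition system — 12 states:
  p0 = a.(b.b.0 | a.a.0 + a.(a.0 + 0 | 0)) has moves =a=> p1
  p1 = b.b.0 | a.a.0 + a.(a.0 + 0 | 0) has moves =a=> p2, =a=> p3, =b=> p4
  p2 = a.0 + 0 | 0 has moves =a=> p5
  p3 = b.b.0 | a.0 has moves =a=> p6, =b=> p7
  p4 = b.0 | a.a.0 has moves =a=> p7, =b=> p8
  p5 = 0 has moves ·
  p6 = b.b.0 | 0 has moves =b=> p9
  p7 = b.0 | a.0 has moves =a=> p9, =b=> p10
  p8 = 0 | a.a.0 has moves =a=> p10
  p9 = b.0 | 0 has moves =b=> p11
  p10 = 0 | a.0 has moves =a=> p11
  p11 = 0 | 0 has moves ·
Q's transition system — 12 states:
  q0 = b.(b.b.0 | a.a.0 + a.(a.0 + 0 | 0)) has moves =b=> q1
  q1 = b.b.0 | a.a.0 + a.(a.0 + 0 | 0) has moves =a=> q2, =a=> q3, =b=> q4
  q2 = a.0 + 0 | 0 has moves =a=> q5
  q3 = b.b.0 | a.0 has moves =a=> q6, =b=> q7
  q4 = b.0 | a.a.0 has moves =a=> q7, =b=> q8
  q5 = 0 has moves ·
  q6 = b.b.0 | 0 has moves =b=> q9
  q7 = b.0 | a.0 has moves =a=> q9, =b=> q10
  q8 = 0 | a.a.0 has moves =a=> q10
  q9 = b.0 | 0 has moves =b=> q11
  q10 = 0 | a.0 has moves =a=> q11
  q11 = 0 | 0 has moves ·
Trace ⟨a⟩ through P, begin at {p0}:
  [1] a ⇒ {p1}
  — P admits the full trace.
Trace ⟨a⟩ through Q, begin at {q0}:
  [1] a ⇒ ∅ (Q stuck)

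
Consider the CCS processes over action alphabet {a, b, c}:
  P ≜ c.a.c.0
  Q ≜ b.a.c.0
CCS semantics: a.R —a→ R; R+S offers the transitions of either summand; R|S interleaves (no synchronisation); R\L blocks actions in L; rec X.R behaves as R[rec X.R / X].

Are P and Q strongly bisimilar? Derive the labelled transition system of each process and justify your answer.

P's transition system — 4 states:
  p0 = c.a.c.0 has moves --c--▸ p1
  p1 = a.c.0 has moves --a--▸ p2
  p2 = c.0 has moves --c--▸ p3
  p3 = 0 has moves stopped
Q's transition system — 4 states:
  q0 = b.a.c.0 has moves --b--▸ q1
  q1 = a.c.0 has moves --a--▸ q2
  q2 = c.0 has moves --c--▸ q3
  q3 = 0 has moves stopped
Bisimilarity quotient blocks:
  B0 = {p0}
  B1 = {p1, q1}
  B2 = {p2, q2}
  B3 = {p3, q3}
  B4 = {q0}
p0 ∈ B0, q0 ∈ B4 → different blocks

P ≁ Q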